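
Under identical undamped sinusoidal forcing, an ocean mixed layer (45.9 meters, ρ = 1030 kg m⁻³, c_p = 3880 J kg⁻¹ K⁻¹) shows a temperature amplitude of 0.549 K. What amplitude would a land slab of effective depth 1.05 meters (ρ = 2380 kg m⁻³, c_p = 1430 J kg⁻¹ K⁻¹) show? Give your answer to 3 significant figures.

C_ocean = 1.83×10^8 J/(m²·K); C_land = 3.57×10^6 J/(m²·K).
A ∝ 1/C ⇒ A_land = A_ocean × C_ocean/C_land = 0.549 × 51.3 = 28.2 K.

28.2 K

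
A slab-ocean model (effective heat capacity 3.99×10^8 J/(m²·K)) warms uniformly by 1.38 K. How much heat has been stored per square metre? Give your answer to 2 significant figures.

5.5×10^8

Areal heat capacity C = 3.99×10^8 J/(m²·K) (given).
ΔQ = C ΔT = 3.99×10^8 × 1.38 = 5.51×10^8 J/m².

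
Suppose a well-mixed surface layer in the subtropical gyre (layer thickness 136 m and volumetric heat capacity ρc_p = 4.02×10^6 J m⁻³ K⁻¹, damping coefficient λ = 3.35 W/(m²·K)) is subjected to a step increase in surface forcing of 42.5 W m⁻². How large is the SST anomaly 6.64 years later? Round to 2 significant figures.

Areal heat capacity C = ρc_p × D = 4.02×10^6 × 136 = 5.47×10^8 J/(m²·K).
τ = C / λ = 5.47×10^8 / 3.35 = 1.63×10^8 s.
Equilibrium anomaly ΔT_eq = F / λ = 42.5 / 3.35 = 12.7 K.
t = 6.64 years = 2.10×10^8 s, so t/τ = 1.28.
ΔT(t) = ΔT_eq (1 − e^(−t/τ)) = 12.7 × (1 − e^−1.28) = 9.17 K.

9.2 K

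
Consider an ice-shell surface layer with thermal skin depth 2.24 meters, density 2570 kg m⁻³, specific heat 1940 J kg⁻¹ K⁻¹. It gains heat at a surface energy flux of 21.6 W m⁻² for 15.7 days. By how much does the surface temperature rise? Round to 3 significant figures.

2.62 K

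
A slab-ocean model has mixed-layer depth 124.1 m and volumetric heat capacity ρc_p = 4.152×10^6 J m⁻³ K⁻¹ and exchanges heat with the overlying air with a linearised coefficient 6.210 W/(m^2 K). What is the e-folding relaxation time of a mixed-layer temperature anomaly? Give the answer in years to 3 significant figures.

2.63 years

Areal heat capacity C = ρc_p × D = 4.152×10^6 × 124.1 = 5.15×10^8 J/(m²·K).
Relaxation time τ = C / λ = 5.15×10^8 / 6.210 = 8.30×10^7 s.
In years: 8.30×10^7 s / (3.156×10^7 s/year) = 2.63 years.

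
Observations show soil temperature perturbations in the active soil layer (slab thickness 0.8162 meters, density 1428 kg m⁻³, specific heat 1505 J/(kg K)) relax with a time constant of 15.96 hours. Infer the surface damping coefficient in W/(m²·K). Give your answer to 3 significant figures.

Areal heat capacity C = ρ c_p D = 1428 × 1505 × 0.8162 = 1.75×10^6 J/(m^2 K).
τ = 15.96 hours = 57500 s.
λ = C / τ = 1.75×10^6 / 57500 = 30.5 W/(m²·K).

30.5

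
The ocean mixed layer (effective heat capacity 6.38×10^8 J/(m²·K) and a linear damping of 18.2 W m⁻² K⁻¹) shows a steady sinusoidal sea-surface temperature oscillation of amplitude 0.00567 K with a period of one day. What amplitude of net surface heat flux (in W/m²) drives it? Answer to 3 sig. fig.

Areal heat capacity C = 6.38×10^8 J/(m²·K) (given).
ω = 2π / 86400 s = 7.27×10^-5 s⁻¹.
√((Cω)² + λ²) = √((46400)² + 18.2²) = 46400 W/(m²·K).
F₀ = A × √((Cω)²+λ²) = 0.00567 × 46400 = 263 W/m².

263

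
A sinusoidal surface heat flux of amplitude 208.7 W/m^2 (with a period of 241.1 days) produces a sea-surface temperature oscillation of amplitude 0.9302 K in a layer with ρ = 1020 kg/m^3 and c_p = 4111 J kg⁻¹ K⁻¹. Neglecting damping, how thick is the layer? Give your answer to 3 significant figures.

ω = 2π / 2.08×10^7 s = 3.02×10^-7 s⁻¹.
Required C = F₀ / (A ω) = 208.7 / (0.9302 × 3.02×10^-7) = 7.44×10^8 J/(m²·K).
D = C / (ρ c_p) = 7.44×10^8 / (1020 × 4111) = 177 m.

177 m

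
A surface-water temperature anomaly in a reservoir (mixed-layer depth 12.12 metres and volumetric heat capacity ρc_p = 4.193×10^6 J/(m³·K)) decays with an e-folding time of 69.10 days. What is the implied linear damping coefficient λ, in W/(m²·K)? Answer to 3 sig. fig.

Areal heat capacity C = ρc_p × D = 4.193×10^6 × 12.12 = 5.08×10^7 J m⁻² K⁻¹.
τ = 69.10 days = 5.97×10^6 s.
λ = C / τ = 5.08×10^7 / 5.97×10^6 = 8.51 W/(m²·K).

8.51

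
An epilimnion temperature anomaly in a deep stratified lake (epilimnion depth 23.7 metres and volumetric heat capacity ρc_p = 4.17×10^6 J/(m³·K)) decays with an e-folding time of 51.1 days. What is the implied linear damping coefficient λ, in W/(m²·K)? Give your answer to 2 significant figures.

22

Areal heat capacity C = ρc_p × D = 4.17×10^6 × 23.7 = 9.88×10^7 J/(m^2 K).
τ = 51.1 days = 4.42×10^6 s.
λ = C / τ = 9.88×10^7 / 4.42×10^6 = 22.4 W/(m²·K).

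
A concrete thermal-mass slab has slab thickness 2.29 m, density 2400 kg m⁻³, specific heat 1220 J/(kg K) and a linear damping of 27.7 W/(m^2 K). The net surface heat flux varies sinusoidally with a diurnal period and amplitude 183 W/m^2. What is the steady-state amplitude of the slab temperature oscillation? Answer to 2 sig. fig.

Areal heat capacity C = ρ c_p D = 2400 × 1220 × 2.29 = 6.71×10^6 J m⁻² K⁻¹.
Angular frequency ω = 2π / T = 2π / 86400 s = 7.27×10^-5 s⁻¹.
√((Cω)² + λ²) = √((488)² + 27.7²) = 488 W/(m²·K).
Amplitude A = F₀ / √((Cω)²+λ²) = 183 / 488 = 0.375 K.

0.37 K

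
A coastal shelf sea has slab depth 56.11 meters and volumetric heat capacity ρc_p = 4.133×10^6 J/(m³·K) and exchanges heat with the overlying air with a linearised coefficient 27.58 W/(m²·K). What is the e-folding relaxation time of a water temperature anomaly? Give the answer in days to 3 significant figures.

97.3 days

Areal heat capacity C = ρc_p × D = 4.133×10^6 × 56.11 = 2.32×10^8 J/(m^2 K).
Relaxation time τ = C / λ = 2.32×10^8 / 27.58 = 8.41×10^6 s.
In days: 8.41×10^6 s / (86400 s/day) = 97.3 days.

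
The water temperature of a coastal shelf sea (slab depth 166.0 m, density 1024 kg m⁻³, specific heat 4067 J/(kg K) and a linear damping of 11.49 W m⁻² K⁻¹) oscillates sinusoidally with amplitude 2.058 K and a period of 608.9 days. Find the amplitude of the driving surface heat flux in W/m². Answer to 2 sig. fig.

Areal heat capacity C = ρ c_p D = 1024 × 4067 × 166.0 = 6.91×10^8 J/(m²·K).
ω = 2π / 5.26×10^7 s = 1.19×10^-7 s⁻¹.
√((Cω)² + λ²) = √((82.6)² + 11.49²) = 83.4 W/(m²·K).
F₀ = A × √((Cω)²+λ²) = 2.058 × 83.4 = 172 W/m².

170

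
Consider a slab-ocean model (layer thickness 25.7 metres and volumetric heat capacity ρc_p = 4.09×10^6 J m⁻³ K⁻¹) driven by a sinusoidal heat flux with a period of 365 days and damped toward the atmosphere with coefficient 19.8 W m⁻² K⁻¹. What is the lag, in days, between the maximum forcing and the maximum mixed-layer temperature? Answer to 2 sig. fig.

Areal heat capacity C = ρc_p × D = 4.09×10^6 × 25.7 = 1.05×10^8 J/(m^2 K).
ω = 2π / 3.15×10^7 s = 1.99×10^-7 s⁻¹.
Phase lag φ = arctan(Cω/λ) = arctan(20.9/19.8) = 0.813 rad.
Time lag = φ / ω = 0.813 / 1.99×10^-7 = 4.08×10^6 s = 47.3 days.

47 days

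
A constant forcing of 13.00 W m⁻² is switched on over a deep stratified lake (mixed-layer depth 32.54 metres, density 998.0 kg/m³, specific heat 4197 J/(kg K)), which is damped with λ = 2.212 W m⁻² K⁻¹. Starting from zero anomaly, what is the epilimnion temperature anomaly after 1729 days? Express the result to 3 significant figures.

5.36 K

Areal heat capacity C = ρ c_p D = 998.0 × 4197 × 32.54 = 1.36×10^8 J m⁻² K⁻¹.
τ = C / λ = 1.36×10^8 / 2.212 = 6.16×10^7 s.
Equilibrium anomaly ΔT_eq = F / λ = 13.00 / 2.212 = 5.88 K.
t = 1729 days = 1.49×10^8 s, so t/τ = 2.42.
ΔT(t) = ΔT_eq (1 − e^(−t/τ)) = 5.88 × (1 − e^−2.42) = 5.36 K.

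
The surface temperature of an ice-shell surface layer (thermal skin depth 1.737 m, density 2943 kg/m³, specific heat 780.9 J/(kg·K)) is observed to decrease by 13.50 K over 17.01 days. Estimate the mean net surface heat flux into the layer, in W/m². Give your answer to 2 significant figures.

-37

Areal heat capacity C = ρ c_p D = 2943 × 780.9 × 1.737 = 3.99×10^6 J/(m^2 K).
Required heat per unit area: Q = C ΔT = 3.99×10^6 × -13.50 = -5.39×10^7 J/m².
Flux F = Q / Δt = -5.39×10^7 / 1.47×10^6 s = -36.7 W/m².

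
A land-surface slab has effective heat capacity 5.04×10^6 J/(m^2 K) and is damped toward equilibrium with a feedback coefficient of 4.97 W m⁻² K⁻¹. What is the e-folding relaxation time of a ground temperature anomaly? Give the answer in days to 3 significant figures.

11.7 days

Areal heat capacity C = 5.04×10^6 J/(m^2 K) (given).
Relaxation time τ = C / λ = 5.04×10^6 / 4.97 = 1.01×10^6 s.
In days: 1.01×10^6 s / (86400 s/day) = 11.7 days.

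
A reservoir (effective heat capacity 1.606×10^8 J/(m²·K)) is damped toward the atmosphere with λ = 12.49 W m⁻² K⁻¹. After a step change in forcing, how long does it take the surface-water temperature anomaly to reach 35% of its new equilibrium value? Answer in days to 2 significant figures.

64 days

Areal heat capacity C = 1.606×10^8 J/(m²·K) (given).
τ = C / λ = 1.61×10^8 / 12.49 = 1.29×10^7 s.
Fraction reached: 1 − e^(−t/τ) = 0.35 ⇒ t = −τ ln(1 − 0.35) = τ × 0.431.
t = 5.54×10^6 s = 64.1 days.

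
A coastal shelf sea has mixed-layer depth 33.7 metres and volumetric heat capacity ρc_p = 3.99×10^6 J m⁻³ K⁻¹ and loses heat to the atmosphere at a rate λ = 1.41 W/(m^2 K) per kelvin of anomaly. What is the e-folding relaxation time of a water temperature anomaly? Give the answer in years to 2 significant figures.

3.0 years

Areal heat capacity C = ρc_p × D = 3.99×10^6 × 33.7 = 1.34×10^8 J/(m^2 K).
Relaxation time τ = C / λ = 1.34×10^8 / 1.41 = 9.54×10^7 s.
In years: 9.54×10^7 s / (3.156×10^7 s/year) = 3.02 years.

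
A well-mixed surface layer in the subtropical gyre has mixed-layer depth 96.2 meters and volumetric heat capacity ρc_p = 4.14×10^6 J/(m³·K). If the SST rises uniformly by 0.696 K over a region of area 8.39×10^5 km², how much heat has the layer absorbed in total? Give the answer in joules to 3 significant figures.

Areal heat capacity C = ρc_p × D = 4.14×10^6 × 96.2 = 3.98×10^8 J m⁻² K⁻¹.
Heat per unit area: q = C ΔT = 3.98×10^8 × 0.696 = 2.77×10^8 J/m².
Total heat: Q = q × A = 2.77×10^8 × (8.39×10^5 × 10⁶ m²) = 2.33×10^20 J.

2.33×10^20 J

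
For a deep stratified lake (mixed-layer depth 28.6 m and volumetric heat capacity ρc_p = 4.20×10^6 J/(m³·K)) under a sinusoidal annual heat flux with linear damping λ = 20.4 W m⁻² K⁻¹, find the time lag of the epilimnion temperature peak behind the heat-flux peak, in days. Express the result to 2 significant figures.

50 days

Areal heat capacity C = ρc_p × D = 4.20×10^6 × 28.6 = 1.20×10^8 J/(m²·K).
ω = 2π / 3.15×10^7 s = 1.99×10^-7 s⁻¹.
Phase lag φ = arctan(Cω/λ) = arctan(23.9/20.4) = 0.865 rad.
Time lag = φ / ω = 0.865 / 1.99×10^-7 = 4.34×10^6 s = 50.2 days.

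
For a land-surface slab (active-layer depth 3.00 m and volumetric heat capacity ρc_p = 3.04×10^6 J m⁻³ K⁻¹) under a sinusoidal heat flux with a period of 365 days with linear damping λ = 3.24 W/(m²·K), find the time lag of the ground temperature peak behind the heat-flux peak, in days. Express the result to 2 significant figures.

30 days

Areal heat capacity C = ρc_p × D = 3.04×10^6 × 3.00 = 9.12×10^6 J/(m^2 K).
ω = 2π / 3.15×10^7 s = 1.99×10^-7 s⁻¹.
Phase lag φ = arctan(Cω/λ) = arctan(1.82/3.24) = 0.511 rad.
Time lag = φ / ω = 0.511 / 1.99×10^-7 = 2.57×10^6 s = 29.7 days.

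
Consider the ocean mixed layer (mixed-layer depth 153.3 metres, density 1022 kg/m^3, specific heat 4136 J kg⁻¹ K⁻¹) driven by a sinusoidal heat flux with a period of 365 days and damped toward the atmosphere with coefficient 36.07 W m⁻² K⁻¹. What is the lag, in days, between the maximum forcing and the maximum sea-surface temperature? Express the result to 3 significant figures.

75.4 days

Areal heat capacity C = ρ c_p D = 1022 × 4136 × 153.3 = 6.48×10^8 J/(m²·K).
ω = 2π / 3.15×10^7 s = 1.99×10^-7 s⁻¹.
Phase lag φ = arctan(Cω/λ) = arctan(129/36.07) = 1.30 rad.
Time lag = φ / ω = 1.30 / 1.99×10^-7 = 6.52×10^6 s = 75.4 days.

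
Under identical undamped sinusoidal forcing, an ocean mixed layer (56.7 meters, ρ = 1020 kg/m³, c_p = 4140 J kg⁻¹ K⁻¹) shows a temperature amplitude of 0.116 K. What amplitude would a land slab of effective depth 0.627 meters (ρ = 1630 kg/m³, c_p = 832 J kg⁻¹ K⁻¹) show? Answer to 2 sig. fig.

33 K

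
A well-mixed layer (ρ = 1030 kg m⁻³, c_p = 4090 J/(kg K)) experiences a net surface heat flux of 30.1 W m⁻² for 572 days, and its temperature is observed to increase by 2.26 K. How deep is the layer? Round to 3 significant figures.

156 m

Heat input Q = F Δt = 30.1 × 4.94×10^7 s = 1.49×10^9 J/m².
Required areal heat capacity C = Q / ΔT = 6.58×10^8 J/(m²·K).
Depth D = C / (ρ c_p) = 6.58×10^8 / (1030 × 4090) = 156 m.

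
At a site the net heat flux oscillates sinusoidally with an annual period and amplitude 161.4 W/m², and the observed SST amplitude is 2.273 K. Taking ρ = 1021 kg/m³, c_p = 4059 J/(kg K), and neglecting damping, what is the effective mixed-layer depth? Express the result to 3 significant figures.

86.0 m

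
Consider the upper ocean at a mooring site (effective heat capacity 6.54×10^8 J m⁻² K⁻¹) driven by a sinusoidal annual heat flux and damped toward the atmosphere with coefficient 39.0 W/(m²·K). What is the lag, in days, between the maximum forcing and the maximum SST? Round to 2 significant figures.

74 days

Areal heat capacity C = 6.54×10^8 J m⁻² K⁻¹ (given).
ω = 2π / 3.15×10^7 s = 1.99×10^-7 s⁻¹.
Phase lag φ = arctan(Cω/λ) = arctan(130/39.0) = 1.28 rad.
Time lag = φ / ω = 1.28 / 1.99×10^-7 = 6.42×10^6 s = 74.4 days.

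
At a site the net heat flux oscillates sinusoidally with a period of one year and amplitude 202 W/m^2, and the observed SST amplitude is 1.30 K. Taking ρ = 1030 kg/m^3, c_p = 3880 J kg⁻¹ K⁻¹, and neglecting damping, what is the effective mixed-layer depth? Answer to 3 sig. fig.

195 m

ω = 2π / 3.15×10^7 s = 1.99×10^-7 s⁻¹.
Required C = F₀ / (A ω) = 202 / (1.30 × 1.99×10^-7) = 7.80×10^8 J/(m²·K).
D = C / (ρ c_p) = 7.80×10^8 / (1030 × 3880) = 195 m.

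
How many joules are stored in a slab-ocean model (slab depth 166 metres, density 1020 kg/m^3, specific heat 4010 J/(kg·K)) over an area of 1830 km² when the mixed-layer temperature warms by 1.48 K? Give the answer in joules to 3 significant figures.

Areal heat capacity C = ρ c_p D = 1020 × 4010 × 166 = 6.79×10^8 J/(m^2 K).
Heat per unit area: q = C ΔT = 6.79×10^8 × 1.48 = 1.00×10^9 J/m².
Total heat: Q = q × A = 1.00×10^9 × (1830 × 10⁶ m²) = 1.84×10^18 J.

1.84×10^18 J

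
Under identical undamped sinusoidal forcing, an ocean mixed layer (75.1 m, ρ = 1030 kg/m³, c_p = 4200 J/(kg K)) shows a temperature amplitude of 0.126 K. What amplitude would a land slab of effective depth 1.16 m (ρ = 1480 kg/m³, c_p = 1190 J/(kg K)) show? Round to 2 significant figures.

C_ocean = 3.25×10^8 J/(m²·K); C_land = 2.04×10^6 J/(m²·K).
A ∝ 1/C ⇒ A_land = A_ocean × C_ocean/C_land = 0.126 × 159 = 20.0 K.

20 K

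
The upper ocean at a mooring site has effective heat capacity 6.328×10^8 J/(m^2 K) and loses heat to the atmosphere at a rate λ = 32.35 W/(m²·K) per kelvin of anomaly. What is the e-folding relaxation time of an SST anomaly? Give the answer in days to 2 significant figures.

Areal heat capacity C = 6.328×10^8 J/(m^2 K) (given).
Relaxation time τ = C / λ = 6.33×10^8 / 32.35 = 1.96×10^7 s.
In days: 1.96×10^7 s / (86400 s/day) = 226 days.

230 days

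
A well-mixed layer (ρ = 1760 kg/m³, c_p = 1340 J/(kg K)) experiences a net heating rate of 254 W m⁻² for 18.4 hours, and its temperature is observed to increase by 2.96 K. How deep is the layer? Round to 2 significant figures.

Heat input Q = F Δt = 254 × 66200 s = 1.68×10^7 J/m².
Required areal heat capacity C = Q / ΔT = 5.68×10^6 J/(m²·K).
Depth D = C / (ρ c_p) = 5.68×10^6 / (1760 × 1340) = 2.41 m.

2.4 m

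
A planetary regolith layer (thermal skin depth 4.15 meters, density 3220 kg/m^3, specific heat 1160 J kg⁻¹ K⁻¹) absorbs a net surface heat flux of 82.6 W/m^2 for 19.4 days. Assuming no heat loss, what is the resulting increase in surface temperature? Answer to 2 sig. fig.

8.9 K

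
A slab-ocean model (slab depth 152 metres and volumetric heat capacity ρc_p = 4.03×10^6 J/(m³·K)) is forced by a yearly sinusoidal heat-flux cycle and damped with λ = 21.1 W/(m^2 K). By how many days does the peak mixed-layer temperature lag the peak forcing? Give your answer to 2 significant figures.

81 days

Areal heat capacity C = ρc_p × D = 4.03×10^6 × 152 = 6.13×10^8 J/(m²·K).
ω = 2π / 3.15×10^7 s = 1.99×10^-7 s⁻¹.
Phase lag φ = arctan(Cω/λ) = arctan(122/21.1) = 1.40 rad.
Time lag = φ / ω = 1.40 / 1.99×10^-7 = 7.02×10^6 s = 81.3 days.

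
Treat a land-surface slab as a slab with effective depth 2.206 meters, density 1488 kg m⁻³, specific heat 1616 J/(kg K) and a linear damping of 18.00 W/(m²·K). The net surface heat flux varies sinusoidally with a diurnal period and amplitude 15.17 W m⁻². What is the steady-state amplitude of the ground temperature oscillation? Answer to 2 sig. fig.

0.039 K

Areal heat capacity C = ρ c_p D = 1488 × 1616 × 2.206 = 5.30×10^6 J/(m²·K).
Angular frequency ω = 2π / T = 2π / 86400 s = 7.27×10^-5 s⁻¹.
√((Cω)² + λ²) = √((386)² + 18.00²) = 386 W/(m²·K).
Amplitude A = F₀ / √((Cω)²+λ²) = 15.17 / 386 = 0.0393 K.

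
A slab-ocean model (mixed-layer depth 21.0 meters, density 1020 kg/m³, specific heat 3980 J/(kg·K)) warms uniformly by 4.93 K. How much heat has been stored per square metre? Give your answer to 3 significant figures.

4.20×10^8

Areal heat capacity C = ρ c_p D = 1020 × 3980 × 21.0 = 8.53×10^7 J/(m²·K).
ΔQ = C ΔT = 8.53×10^7 × 4.93 = 4.20×10^8 J/m².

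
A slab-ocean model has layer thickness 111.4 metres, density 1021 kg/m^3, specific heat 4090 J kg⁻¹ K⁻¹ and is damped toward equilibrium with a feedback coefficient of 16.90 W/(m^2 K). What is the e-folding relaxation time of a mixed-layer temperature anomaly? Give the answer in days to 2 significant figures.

320 days

Areal heat capacity C = ρ c_p D = 1021 × 4090 × 111.4 = 4.65×10^8 J/(m²·K).
Relaxation time τ = C / λ = 4.65×10^8 / 16.90 = 2.75×10^7 s.
In days: 2.75×10^7 s / (86400 s/day) = 319 days.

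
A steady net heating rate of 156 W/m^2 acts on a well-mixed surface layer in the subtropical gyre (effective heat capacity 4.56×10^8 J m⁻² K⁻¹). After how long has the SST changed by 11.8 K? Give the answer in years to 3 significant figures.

1.09 years

Areal heat capacity C = 4.56×10^8 J m⁻² K⁻¹ (given).
Time required: Δt = C ΔT / F = 4.56×10^8 × 11.8 / 156 = 3.45×10^7 s.
In years: 3.45×10^7 s / (3.156×10^7 s/year) = 1.09 years.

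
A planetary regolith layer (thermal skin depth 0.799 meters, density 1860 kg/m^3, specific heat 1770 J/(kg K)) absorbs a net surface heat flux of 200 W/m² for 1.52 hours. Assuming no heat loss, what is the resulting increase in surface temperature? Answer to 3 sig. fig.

0.416 K

Areal heat capacity C = ρ c_p D = 1860 × 1770 × 0.799 = 2.63×10^6 J/(m^2 K).
Net heat input Q = F Δt = 200 × (1.52 hours × 3600 s/hour) = 1.09×10^6 J/m².
ΔT = Q / C = 1.09×10^6 / 2.63×10^6 = 0.416 K.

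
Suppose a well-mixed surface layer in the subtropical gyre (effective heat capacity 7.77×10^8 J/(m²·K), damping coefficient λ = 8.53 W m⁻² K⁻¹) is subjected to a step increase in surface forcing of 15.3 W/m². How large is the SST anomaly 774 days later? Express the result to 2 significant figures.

0.93 K

Areal heat capacity C = 7.77×10^8 J/(m²·K) (given).
τ = C / λ = 7.77×10^8 / 8.53 = 9.11×10^7 s.
Equilibrium anomaly ΔT_eq = F / λ = 15.3 / 8.53 = 1.79 K.
t = 774 days = 6.69×10^7 s, so t/τ = 0.734.
ΔT(t) = ΔT_eq (1 − e^(−t/τ)) = 1.79 × (1 − e^−0.734) = 0.933 K.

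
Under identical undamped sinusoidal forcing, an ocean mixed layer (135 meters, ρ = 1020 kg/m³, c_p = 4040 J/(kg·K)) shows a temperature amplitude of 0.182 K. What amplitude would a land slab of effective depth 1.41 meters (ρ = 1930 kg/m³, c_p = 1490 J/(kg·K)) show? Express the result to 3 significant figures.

C_ocean = 5.56×10^8 J/(m²·K); C_land = 4.05×10^6 J/(m²·K).
A ∝ 1/C ⇒ A_land = A_ocean × C_ocean/C_land = 0.182 × 137 = 25.0 K.

25.0 K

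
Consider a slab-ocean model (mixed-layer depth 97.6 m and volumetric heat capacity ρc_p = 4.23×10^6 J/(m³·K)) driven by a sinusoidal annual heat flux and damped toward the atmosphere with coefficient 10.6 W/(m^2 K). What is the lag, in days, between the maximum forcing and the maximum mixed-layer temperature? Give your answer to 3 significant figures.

Areal heat capacity C = ρc_p × D = 4.23×10^6 × 97.6 = 4.13×10^8 J/(m²·K).
ω = 2π / 3.15×10^7 s = 1.99×10^-7 s⁻¹.
Phase lag φ = arctan(Cω/λ) = arctan(82.3/10.6) = 1.44 rad.
Time lag = φ / ω = 1.44 / 1.99×10^-7 = 7.24×10^6 s = 83.8 days.

83.8 days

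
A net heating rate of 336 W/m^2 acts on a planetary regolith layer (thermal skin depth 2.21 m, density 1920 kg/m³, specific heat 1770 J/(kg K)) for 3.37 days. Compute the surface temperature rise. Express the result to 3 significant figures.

13.0 K

Areal heat capacity C = ρ c_p D = 1920 × 1770 × 2.21 = 7.51×10^6 J m⁻² K⁻¹.
Net heat input Q = F Δt = 336 × (3.37 days × 86400 s/day) = 9.78×10^7 J/m².
ΔT = Q / C = 9.78×10^7 / 7.51×10^6 = 13.0 K.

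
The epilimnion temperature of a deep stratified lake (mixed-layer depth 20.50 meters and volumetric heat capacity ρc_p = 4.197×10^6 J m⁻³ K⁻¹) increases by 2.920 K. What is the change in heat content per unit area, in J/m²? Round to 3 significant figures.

2.51×10^8

Areal heat capacity C = ρc_p × D = 4.197×10^6 × 20.50 = 8.60×10^7 J/(m^2 K).
ΔQ = C ΔT = 8.60×10^7 × 2.920 = 2.51×10^8 J/m².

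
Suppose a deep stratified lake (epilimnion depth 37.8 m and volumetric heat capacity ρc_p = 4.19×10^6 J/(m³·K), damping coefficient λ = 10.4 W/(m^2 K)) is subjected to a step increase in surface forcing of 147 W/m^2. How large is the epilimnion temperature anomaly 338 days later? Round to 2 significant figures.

12 K

Areal heat capacity C = ρc_p × D = 4.19×10^6 × 37.8 = 1.58×10^8 J m⁻² K⁻¹.
τ = C / λ = 1.58×10^8 / 10.4 = 1.52×10^7 s.
Equilibrium anomaly ΔT_eq = F / λ = 147 / 10.4 = 14.1 K.
t = 338 days = 2.92×10^7 s, so t/τ = 1.92.
ΔT(t) = ΔT_eq (1 − e^(−t/τ)) = 14.1 × (1 − e^−1.92) = 12.1 K.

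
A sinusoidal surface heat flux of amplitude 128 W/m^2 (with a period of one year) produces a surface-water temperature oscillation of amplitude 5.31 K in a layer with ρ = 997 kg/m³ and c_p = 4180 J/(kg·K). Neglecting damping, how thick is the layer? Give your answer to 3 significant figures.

29.0 m

ω = 2π / 3.15×10^7 s = 1.99×10^-7 s⁻¹.
Required C = F₀ / (A ω) = 128 / (5.31 × 1.99×10^-7) = 1.21×10^8 J/(m²·K).
D = C / (ρ c_p) = 1.21×10^8 / (997 × 4180) = 29.0 m.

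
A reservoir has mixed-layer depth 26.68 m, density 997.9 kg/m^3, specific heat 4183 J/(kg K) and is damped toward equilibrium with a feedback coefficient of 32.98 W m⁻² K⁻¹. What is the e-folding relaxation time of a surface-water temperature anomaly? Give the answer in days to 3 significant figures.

Areal heat capacity C = ρ c_p D = 997.9 × 4183 × 26.68 = 1.11×10^8 J/(m²·K).
Relaxation time τ = C / λ = 1.11×10^8 / 32.98 = 3.38×10^6 s.
In days: 3.38×10^6 s / (86400 s/day) = 39.1 days.

39.1 days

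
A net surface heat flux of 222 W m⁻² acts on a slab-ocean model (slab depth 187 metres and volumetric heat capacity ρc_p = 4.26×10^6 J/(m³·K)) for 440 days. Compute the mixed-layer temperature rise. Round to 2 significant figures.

11 K

Areal heat capacity C = ρc_p × D = 4.26×10^6 × 187 = 7.97×10^8 J/(m²·K).
Net heat input Q = F Δt = 222 × (440 days × 86400 s/day) = 8.44×10^9 J/m².
ΔT = Q / C = 8.44×10^9 / 7.97×10^8 = 10.6 K.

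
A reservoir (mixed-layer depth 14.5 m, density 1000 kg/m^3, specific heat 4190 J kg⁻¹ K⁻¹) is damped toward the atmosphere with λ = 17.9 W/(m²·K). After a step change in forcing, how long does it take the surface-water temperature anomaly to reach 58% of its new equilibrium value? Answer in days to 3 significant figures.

34.1 days

Areal heat capacity C = ρ c_p D = 1000 × 4190 × 14.5 = 6.08×10^7 J m⁻² K⁻¹.
τ = C / λ = 6.08×10^7 / 17.9 = 3.39×10^6 s.
Fraction reached: 1 − e^(−t/τ) = 0.58 ⇒ t = −τ ln(1 − 0.58) = τ × 0.868.
t = 2.94×10^6 s = 34.1 days.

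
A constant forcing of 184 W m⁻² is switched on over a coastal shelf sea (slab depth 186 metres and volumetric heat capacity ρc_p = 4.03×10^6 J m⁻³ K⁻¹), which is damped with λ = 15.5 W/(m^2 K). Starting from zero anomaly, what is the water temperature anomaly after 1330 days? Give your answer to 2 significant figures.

Areal heat capacity C = ρc_p × D = 4.03×10^6 × 186 = 7.50×10^8 J m⁻² K⁻¹.
τ = C / λ = 7.50×10^8 / 15.5 = 4.84×10^7 s.
Equilibrium anomaly ΔT_eq = F / λ = 184 / 15.5 = 11.9 K.
t = 1330 days = 1.15×10^8 s, so t/τ = 2.38.
ΔT(t) = ΔT_eq (1 − e^(−t/τ)) = 11.9 × (1 − e^−2.38) = 10.8 K.

11 K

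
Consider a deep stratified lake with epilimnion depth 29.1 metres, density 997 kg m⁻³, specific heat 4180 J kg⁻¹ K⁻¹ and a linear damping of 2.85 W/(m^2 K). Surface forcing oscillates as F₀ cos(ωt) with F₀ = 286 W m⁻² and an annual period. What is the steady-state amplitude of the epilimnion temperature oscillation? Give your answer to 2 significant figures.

12 K

Areal heat capacity C = ρ c_p D = 997 × 4180 × 29.1 = 1.21×10^8 J/(m^2 K).
Angular frequency ω = 2π / T = 2π / 3.15×10^7 s = 1.99×10^-7 s⁻¹.
√((Cω)² + λ²) = √((24.2)² + 2.85²) = 24.3 W/(m²·K).
Amplitude A = F₀ / √((Cω)²+λ²) = 286 / 24.3 = 11.8 K.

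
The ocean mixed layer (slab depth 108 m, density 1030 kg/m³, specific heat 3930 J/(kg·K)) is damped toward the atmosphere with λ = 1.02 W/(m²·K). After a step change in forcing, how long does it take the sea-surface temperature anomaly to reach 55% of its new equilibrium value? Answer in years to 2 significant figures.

11 years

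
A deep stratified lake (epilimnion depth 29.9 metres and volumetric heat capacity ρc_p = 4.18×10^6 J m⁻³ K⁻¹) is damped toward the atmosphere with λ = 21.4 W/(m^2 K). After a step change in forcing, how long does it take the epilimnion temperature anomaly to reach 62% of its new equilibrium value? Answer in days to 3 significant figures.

65.4 days

Areal heat capacity C = ρc_p × D = 4.18×10^6 × 29.9 = 1.25×10^8 J m⁻² K⁻¹.
τ = C / λ = 1.25×10^8 / 21.4 = 5.84×10^6 s.
Fraction reached: 1 − e^(−t/τ) = 0.62 ⇒ t = −τ ln(1 − 0.62) = τ × 0.968.
t = 5.65×10^6 s = 65.4 days.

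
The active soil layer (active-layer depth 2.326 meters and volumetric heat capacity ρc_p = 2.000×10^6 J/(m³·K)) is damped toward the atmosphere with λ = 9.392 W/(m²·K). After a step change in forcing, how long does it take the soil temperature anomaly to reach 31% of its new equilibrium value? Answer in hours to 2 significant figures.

51 hours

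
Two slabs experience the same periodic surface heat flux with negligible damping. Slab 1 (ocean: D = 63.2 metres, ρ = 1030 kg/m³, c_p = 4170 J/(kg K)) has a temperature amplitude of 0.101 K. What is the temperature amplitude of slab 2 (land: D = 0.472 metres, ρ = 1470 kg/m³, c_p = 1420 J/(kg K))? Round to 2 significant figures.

28 K

C_ocean = 2.71×10^8 J/(m²·K); C_land = 9.85×10^5 J/(m²·K).
A ∝ 1/C ⇒ A_land = A_ocean × C_ocean/C_land = 0.101 × 276 = 27.8 K.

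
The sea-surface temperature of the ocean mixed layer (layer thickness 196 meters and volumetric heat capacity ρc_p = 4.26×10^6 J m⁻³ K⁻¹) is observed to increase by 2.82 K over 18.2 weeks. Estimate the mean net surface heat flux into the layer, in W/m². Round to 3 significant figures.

214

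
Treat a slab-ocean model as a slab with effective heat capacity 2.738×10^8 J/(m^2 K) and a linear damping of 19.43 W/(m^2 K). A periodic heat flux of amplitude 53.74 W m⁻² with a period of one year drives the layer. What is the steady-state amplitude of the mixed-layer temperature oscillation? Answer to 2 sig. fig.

Areal heat capacity C = 2.738×10^8 J/(m^2 K) (given).
Angular frequency ω = 2π / T = 2π / 3.15×10^7 s = 1.99×10^-7 s⁻¹.
√((Cω)² + λ²) = √((54.6)² + 19.43²) = 57.9 W/(m²·K).
Amplitude A = F₀ / √((Cω)²+λ²) = 53.74 / 57.9 = 0.928 K.

0.93 K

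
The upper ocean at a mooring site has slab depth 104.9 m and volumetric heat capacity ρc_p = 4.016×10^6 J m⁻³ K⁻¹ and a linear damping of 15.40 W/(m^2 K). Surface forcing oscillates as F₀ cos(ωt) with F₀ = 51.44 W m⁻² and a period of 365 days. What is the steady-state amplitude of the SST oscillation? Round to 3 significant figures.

Areal heat capacity C = ρc_p × D = 4.016×10^6 × 104.9 = 4.21×10^8 J/(m²·K).
Angular frequency ω = 2π / T = 2π / 3.15×10^7 s = 1.99×10^-7 s⁻¹.
√((Cω)² + λ²) = √((83.9)² + 15.40²) = 85.3 W/(m²·K).
Amplitude A = F₀ / √((Cω)²+λ²) = 51.44 / 85.3 = 0.603 K.

0.603 K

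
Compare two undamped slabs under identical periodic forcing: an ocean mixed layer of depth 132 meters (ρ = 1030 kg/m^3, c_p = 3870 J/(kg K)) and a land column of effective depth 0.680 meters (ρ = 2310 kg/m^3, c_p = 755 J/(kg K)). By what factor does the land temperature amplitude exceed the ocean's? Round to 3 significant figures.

C_ocean = 1030 × 3870 × 132 = 5.26×10^8 J/(m²·K).
C_land = 2310 × 755 × 0.680 = 1.19×10^6 J/(m²·K).
Undamped amplitude ∝ 1/C, so A_land/A_ocean = C_ocean/C_land = 444.

444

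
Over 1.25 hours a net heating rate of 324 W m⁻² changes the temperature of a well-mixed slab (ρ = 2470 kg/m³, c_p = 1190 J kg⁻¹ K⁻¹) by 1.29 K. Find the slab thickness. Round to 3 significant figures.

Heat input Q = F Δt = 324 × 4500 s = 1.46×10^6 J/m².
Required areal heat capacity C = Q / ΔT = 1.13×10^6 J/(m²·K).
Depth D = C / (ρ c_p) = 1.13×10^6 / (2470 × 1190) = 0.385 m.

0.385 m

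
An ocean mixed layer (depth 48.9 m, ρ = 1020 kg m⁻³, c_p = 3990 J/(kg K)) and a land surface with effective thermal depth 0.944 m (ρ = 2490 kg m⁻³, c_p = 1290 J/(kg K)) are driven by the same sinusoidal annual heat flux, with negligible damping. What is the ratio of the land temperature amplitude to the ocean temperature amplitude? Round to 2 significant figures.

66

C_ocean = 1020 × 3990 × 48.9 = 1.99×10^8 J/(m²·K).
C_land = 2490 × 1290 × 0.944 = 3.03×10^6 J/(m²·K).
Undamped amplitude ∝ 1/C, so A_land/A_ocean = C_ocean/C_land = 65.6.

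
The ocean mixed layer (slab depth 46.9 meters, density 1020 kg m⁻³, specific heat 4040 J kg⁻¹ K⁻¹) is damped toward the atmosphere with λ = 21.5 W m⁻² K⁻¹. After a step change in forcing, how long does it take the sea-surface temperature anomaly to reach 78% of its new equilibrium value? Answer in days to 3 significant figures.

158 days

Areal heat capacity C = ρ c_p D = 1020 × 4040 × 46.9 = 1.93×10^8 J m⁻² K⁻¹.
τ = C / λ = 1.93×10^8 / 21.5 = 8.99×10^6 s.
Fraction reached: 1 − e^(−t/τ) = 0.78 ⇒ t = −τ ln(1 − 0.78) = τ × 1.51.
t = 1.36×10^7 s = 158 days.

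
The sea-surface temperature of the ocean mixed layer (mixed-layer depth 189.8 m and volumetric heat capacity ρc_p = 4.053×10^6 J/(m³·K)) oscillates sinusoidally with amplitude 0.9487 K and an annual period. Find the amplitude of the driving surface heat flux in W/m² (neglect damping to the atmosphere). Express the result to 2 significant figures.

Areal heat capacity C = ρc_p × D = 4.053×10^6 × 189.8 = 7.69×10^8 J/(m^2 K).
ω = 2π / 3.15×10^7 s = 1.99×10^-7 s⁻¹.
Cω = 7.69×10^8 × 1.99×10^-7 = 153 W/(m²·K).
F₀ = A × Cω = 0.9487 × 153 = 145 W/m².

150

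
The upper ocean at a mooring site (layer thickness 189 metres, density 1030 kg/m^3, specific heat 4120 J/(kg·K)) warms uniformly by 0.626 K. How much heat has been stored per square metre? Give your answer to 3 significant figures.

5.02×10^8

Areal heat capacity C = ρ c_p D = 1030 × 4120 × 189 = 8.02×10^8 J/(m²·K).
ΔQ = C ΔT = 8.02×10^8 × 0.626 = 5.02×10^8 J/m².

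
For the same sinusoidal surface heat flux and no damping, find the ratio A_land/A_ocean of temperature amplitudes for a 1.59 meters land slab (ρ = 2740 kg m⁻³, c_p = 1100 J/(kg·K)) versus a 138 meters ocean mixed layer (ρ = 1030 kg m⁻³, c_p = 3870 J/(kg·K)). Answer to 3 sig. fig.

115

C_ocean = 1030 × 3870 × 138 = 5.50×10^8 J/(m²·K).
C_land = 2740 × 1100 × 1.59 = 4.79×10^6 J/(m²·K).
Undamped amplitude ∝ 1/C, so A_land/A_ocean = C_ocean/C_land = 115.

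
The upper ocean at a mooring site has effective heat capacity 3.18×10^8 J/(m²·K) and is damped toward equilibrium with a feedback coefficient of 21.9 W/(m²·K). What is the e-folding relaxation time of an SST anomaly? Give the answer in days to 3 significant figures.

168 days

Areal heat capacity C = 3.18×10^8 J/(m²·K) (given).
Relaxation time τ = C / λ = 3.18×10^8 / 21.9 = 1.45×10^7 s.
In days: 1.45×10^7 s / (86400 s/day) = 168 days.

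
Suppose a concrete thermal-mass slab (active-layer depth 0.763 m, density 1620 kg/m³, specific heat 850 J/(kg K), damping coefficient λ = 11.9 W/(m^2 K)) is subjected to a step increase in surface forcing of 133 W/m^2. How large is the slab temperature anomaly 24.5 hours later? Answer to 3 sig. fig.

Areal heat capacity C = ρ c_p D = 1620 × 850 × 0.763 = 1.05×10^6 J m⁻² K⁻¹.
τ = C / λ = 1.05×10^6 / 11.9 = 88300 s.
Equilibrium anomaly ΔT_eq = F / λ = 133 / 11.9 = 11.2 K.
t = 24.5 hours = 88200 s, so t/τ = 0.999.
ΔT(t) = ΔT_eq (1 − e^(−t/τ)) = 11.2 × (1 − e^−0.999) = 7.06 K.

7.06 K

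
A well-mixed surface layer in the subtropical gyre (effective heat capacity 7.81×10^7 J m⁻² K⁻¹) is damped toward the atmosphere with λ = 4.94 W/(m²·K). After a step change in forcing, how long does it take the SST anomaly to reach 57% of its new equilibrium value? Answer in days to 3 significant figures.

Areal heat capacity C = 7.81×10^7 J m⁻² K⁻¹ (given).
τ = C / λ = 7.81×10^7 / 4.94 = 1.58×10^7 s.
Fraction reached: 1 − e^(−t/τ) = 0.57 ⇒ t = −τ ln(1 − 0.57) = τ × 0.844.
t = 1.33×10^7 s = 154 days.

154 days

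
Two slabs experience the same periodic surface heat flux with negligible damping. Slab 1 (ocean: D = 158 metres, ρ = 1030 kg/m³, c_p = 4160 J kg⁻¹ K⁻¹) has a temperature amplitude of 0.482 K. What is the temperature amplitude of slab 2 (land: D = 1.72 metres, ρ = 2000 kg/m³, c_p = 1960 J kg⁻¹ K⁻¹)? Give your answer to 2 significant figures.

C_ocean = 6.77×10^8 J/(m²·K); C_land = 6.74×10^6 J/(m²·K).
A ∝ 1/C ⇒ A_land = A_ocean × C_ocean/C_land = 0.482 × 100 = 48.4 K.

48 K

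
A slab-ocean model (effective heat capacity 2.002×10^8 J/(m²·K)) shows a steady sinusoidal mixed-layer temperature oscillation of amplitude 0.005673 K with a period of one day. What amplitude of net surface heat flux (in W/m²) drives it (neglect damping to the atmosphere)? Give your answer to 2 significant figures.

83

Areal heat capacity C = 2.002×10^8 J/(m²·K) (given).
ω = 2π / 86400 s = 7.27×10^-5 s⁻¹.
Cω = 2.00×10^8 × 7.27×10^-5 = 14600 W/(m²·K).
F₀ = A × Cω = 0.005673 × 14600 = 82.6 W/m².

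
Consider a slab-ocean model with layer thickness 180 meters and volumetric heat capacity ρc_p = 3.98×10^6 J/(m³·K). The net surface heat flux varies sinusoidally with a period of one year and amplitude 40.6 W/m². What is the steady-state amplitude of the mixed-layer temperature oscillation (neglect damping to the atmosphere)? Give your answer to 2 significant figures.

0.28 K

Areal heat capacity C = ρc_p × D = 3.98×10^6 × 180 = 7.16×10^8 J/(m²·K).
Angular frequency ω = 2π / T = 2π / 3.15×10^7 s = 1.99×10^-7 s⁻¹.
Cω = 7.16×10^8 × 1.99×10^-7 = 143 W/(m²·K).
Amplitude A = F₀ / (Cω) = 40.6 / 143 = 0.284 K.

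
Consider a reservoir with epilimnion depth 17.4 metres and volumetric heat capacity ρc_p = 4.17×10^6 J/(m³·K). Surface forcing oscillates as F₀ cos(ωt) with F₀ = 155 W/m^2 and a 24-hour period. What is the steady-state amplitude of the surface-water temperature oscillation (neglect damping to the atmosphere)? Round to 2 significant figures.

Areal heat capacity C = ρc_p × D = 4.17×10^6 × 17.4 = 7.26×10^7 J/(m^2 K).
Angular frequency ω = 2π / T = 2π / 86400 s = 7.27×10^-5 s⁻¹.
Cω = 7.26×10^7 × 7.27×10^-5 = 5280 W/(m²·K).
Amplitude A = F₀ / (Cω) = 155 / 5280 = 0.0294 K.

0.029 K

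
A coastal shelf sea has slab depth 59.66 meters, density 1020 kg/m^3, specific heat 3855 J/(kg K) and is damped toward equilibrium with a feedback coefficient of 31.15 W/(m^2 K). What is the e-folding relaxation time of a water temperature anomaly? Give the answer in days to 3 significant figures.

Areal heat capacity C = ρ c_p D = 1020 × 3855 × 59.66 = 2.35×10^8 J m⁻² K⁻¹.
Relaxation time τ = C / λ = 2.35×10^8 / 31.15 = 7.53×10^6 s.
In days: 7.53×10^6 s / (86400 s/day) = 87.2 days.

87.2 days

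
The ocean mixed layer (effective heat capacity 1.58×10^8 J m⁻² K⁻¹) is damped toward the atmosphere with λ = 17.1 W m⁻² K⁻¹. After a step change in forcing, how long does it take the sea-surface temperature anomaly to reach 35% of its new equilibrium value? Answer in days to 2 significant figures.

46 days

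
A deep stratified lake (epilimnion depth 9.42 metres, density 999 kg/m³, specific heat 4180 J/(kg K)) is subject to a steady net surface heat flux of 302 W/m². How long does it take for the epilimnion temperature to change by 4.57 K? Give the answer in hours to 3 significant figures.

165 hours

Areal heat capacity C = ρ c_p D = 999 × 4180 × 9.42 = 3.93×10^7 J m⁻² K⁻¹.
Time required: Δt = C ΔT / F = 3.93×10^7 × 4.57 / 302 = 5.95×10^5 s.
In hours: 5.95×10^5 s / (3600 s/hour) = 165 hours.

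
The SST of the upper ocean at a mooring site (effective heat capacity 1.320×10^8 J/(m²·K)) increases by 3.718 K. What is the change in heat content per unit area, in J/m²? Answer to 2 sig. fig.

Areal heat capacity C = 1.320×10^8 J/(m²·K) (given).
ΔQ = C ΔT = 1.32×10^8 × 3.718 = 4.91×10^8 J/m².

4.9×10^8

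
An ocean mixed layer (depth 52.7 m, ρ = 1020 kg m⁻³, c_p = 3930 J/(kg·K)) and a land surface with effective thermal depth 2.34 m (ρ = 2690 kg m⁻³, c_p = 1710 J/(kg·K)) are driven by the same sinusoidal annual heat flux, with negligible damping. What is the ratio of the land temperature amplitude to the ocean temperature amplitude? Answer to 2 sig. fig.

20

C_ocean = 1020 × 3930 × 52.7 = 2.11×10^8 J/(m²·K).
C_land = 2690 × 1710 × 2.34 = 1.08×10^7 J/(m²·K).
Undamped amplitude ∝ 1/C, so A_land/A_ocean = C_ocean/C_land = 19.6.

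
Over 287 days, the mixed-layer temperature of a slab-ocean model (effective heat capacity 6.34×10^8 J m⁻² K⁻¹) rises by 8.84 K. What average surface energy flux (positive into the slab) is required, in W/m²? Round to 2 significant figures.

230

Areal heat capacity C = 6.34×10^8 J m⁻² K⁻¹ (given).
Required heat per unit area: Q = C ΔT = 6.34×10^8 × 8.84 = 5.60×10^9 J/m².
Flux F = Q / Δt = 5.60×10^9 / 2.48×10^7 s = 226 W/m².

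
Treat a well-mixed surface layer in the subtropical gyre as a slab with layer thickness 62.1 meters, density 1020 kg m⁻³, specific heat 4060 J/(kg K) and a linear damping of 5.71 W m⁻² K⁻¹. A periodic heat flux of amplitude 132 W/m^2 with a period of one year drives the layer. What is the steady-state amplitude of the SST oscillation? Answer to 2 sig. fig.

Areal heat capacity C = ρ c_p D = 1020 × 4060 × 62.1 = 2.57×10^8 J m⁻² K⁻¹.
Angular frequency ω = 2π / T = 2π / 3.15×10^7 s = 1.99×10^-7 s⁻¹.
√((Cω)² + λ²) = √((51.2)² + 5.71²) = 51.6 W/(m²·K).
Amplitude A = F₀ / √((Cω)²+λ²) = 132 / 51.6 = 2.56 K.

2.6 K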